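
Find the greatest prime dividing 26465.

26465 = 5 · 5293
5293 = 67 · 79
79 is prime.
So 26465 = 5 · 67 · 79; the largest prime factor is 79.

79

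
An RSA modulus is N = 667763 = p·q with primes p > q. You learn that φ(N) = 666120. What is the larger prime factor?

911

φ(n) = (p−1)(q−1) = n − (p+q) + 1, so p + q = 667763 − 666120 + 1 = 1644.
p and q are the roots of t² − 1644t + 667763 = 0.
Discriminant: 1644² − 4·667763 = 2702736 − 2671052 = 31684; √31684 = 178.
q = (1644 − 178)/2 = 733, p = (1644 + 178)/2 = 911.
Check: 733 · 911 = 667763.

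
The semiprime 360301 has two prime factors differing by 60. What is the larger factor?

631

Since p = q + 60, we have 360301 = q(q + 60), so q² + 60q − 360301 = 0.
Discriminant: 60² + 4·360301 = 3600 + 1441204 = 1444804; √1444804 = 1202.
q = (−60 + 1202)/2 = 571, and p = q + 60 = 631.
Check: 571 · 631 = 360301.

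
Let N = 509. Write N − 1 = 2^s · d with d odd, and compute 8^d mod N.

208

509 − 1 = 508 = 2^2 · 127, so d = 127.
8^1 ≡ 8 (mod 509)
8^2 ≡ 8^2 = 64 ≡ 64 (mod 509)
8^4 ≡ 64^2 = 4096 ≡ 24 (mod 509)
8^8 ≡ 24^2 = 576 ≡ 67 (mod 509)
8^16 ≡ 67^2 = 4489 ≡ 417 (mod 509)
8^32 ≡ 417^2 = 173889 ≡ 320 (mod 509)
8^64 ≡ 320^2 = 102400 ≡ 91 (mod 509)
127 = 64 + 32 + 16 + 8 + 4 + 2 + 1 in binary powers of 2.
So 8^127 ≡ 91 · 320 · 417 · 67 · 24 · 64 · 8 ≡ 208 (mod 509).
Squaring chain: 208 → 508; reaches −1, so base 8 does not prove 509 composite.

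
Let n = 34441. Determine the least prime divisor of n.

11

34441 is odd.
Digit sum 16, not divisible by 3.
Ends in 1: not divisible by 5.
7: 34441 = 7·4920 + 1
11: 34441 = 11·3131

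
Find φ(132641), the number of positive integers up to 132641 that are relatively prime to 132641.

Factor: 132641 = 23 · 73 · 79.
φ(132641) = (23−1) · (73−1) · (79−1) = 22 · 72 · 78 = 123552.

123552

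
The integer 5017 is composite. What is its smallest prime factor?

5017 is odd.
Digit sum 13, not divisible by 3.
Ends in 7: not divisible by 5.
7: 5017 = 7·716 + 5
11: 5017 = 11·456 + 1
13: 5017 = 13·385 + 12
17: 5017 = 17·295 + 2
19: 5017 = 19·264 + 1
23: 5017 = 23·218 + 3
29: 5017 = 29·173

29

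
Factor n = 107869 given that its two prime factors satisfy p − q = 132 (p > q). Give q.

269

Since p = q + 132, we have 107869 = q(q + 132), so q² + 132q − 107869 = 0.
Discriminant: 132² + 4·107869 = 17424 + 431476 = 448900; √448900 = 670.
q = (−132 + 670)/2 = 269, and p = q + 132 = 401.
Check: 269 · 401 = 107869.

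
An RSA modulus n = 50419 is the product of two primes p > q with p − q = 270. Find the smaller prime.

127

Since p = q + 270, we have 50419 = q(q + 270), so q² + 270q − 50419 = 0.
Discriminant: 270² + 4·50419 = 72900 + 201676 = 274576; √274576 = 524.
q = (−270 + 524)/2 = 127, and p = q + 270 = 397.
Check: 127 · 397 = 50419.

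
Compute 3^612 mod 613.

3^1 ≡ 3 (mod 613)
3^2 ≡ 3^2 = 9 ≡ 9 (mod 613)
3^4 ≡ 9^2 = 81 ≡ 81 (mod 613)
3^8 ≡ 81^2 = 6561 ≡ 431 (mod 613)
3^16 ≡ 431^2 = 185761 ≡ 22 (mod 613)
3^32 ≡ 22^2 = 484 ≡ 484 (mod 613)
3^64 ≡ 484^2 = 234256 ≡ 90 (mod 613)
3^128 ≡ 90^2 = 8100 ≡ 131 (mod 613)
3^256 ≡ 131^2 = 17161 ≡ 610 (mod 613)
3^512 ≡ 610^2 = 372100 ≡ 9 (mod 613)
612 = 512 + 64 + 32 + 4 in binary powers of 2.
So 3^612 ≡ 9 · 90 · 484 · 81 ≡ 1 (mod 613).
Since the result is 1, base 3 gives no evidence that 613 is composite.

1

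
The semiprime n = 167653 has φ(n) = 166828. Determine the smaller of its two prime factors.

359

φ(n) = (p−1)(q−1) = n − (p+q) + 1, so p + q = 167653 − 166828 + 1 = 826.
p and q are the roots of t² − 826t + 167653 = 0.
Discriminant: 826² − 4·167653 = 682276 − 670612 = 11664; √11664 = 108.
q = (826 − 108)/2 = 359, p = (826 + 108)/2 = 467.
Check: 359 · 467 = 167653.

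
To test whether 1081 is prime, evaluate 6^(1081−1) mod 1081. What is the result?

6^1 ≡ 6 (mod 1081)
6^2 ≡ 6^2 = 36 ≡ 36 (mod 1081)
6^4 ≡ 36^2 = 1296 ≡ 215 (mod 1081)
6^8 ≡ 215^2 = 46225 ≡ 823 (mod 1081)
6^16 ≡ 823^2 = 677329 ≡ 623 (mod 1081)
6^32 ≡ 623^2 = 388129 ≡ 50 (mod 1081)
6^64 ≡ 50^2 = 2500 ≡ 338 (mod 1081)
6^128 ≡ 338^2 = 114244 ≡ 739 (mod 1081)
6^256 ≡ 739^2 = 546121 ≡ 216 (mod 1081)
6^512 ≡ 216^2 = 46656 ≡ 173 (mod 1081)
6^1024 ≡ 173^2 = 29929 ≡ 742 (mod 1081)
1080 = 1024 + 32 + 16 + 8 in binary powers of 2.
So 6^1080 ≡ 742 · 50 · 623 · 823 ≡ 243 (mod 1081).
Since 243 ≠ 1, base 6 is a Fermat witness: 1081 is composite.

243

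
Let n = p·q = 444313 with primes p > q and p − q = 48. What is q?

643

Since p = q + 48, we have 444313 = q(q + 48), so q² + 48q − 444313 = 0.
Discriminant: 48² + 4·444313 = 2304 + 1777252 = 1779556; √1779556 = 1334.
q = (−48 + 1334)/2 = 643, and p = q + 48 = 691.
Check: 643 · 691 = 444313.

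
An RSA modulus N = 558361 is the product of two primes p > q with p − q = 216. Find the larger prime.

Since p = q + 216, we have 558361 = q(q + 216), so q² + 216q − 558361 = 0.
Discriminant: 216² + 4·558361 = 46656 + 2233444 = 2280100; √2280100 = 1510.
q = (−216 + 1510)/2 = 647, and p = q + 216 = 863.
Check: 647 · 863 = 558361.

863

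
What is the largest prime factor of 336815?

53

336815 = 5 · 67363
67363 = 31 · 2173
2173 = 41 · 53
53 is prime.
So 336815 = 5 · 31 · 41 · 53; the largest prime factor is 53.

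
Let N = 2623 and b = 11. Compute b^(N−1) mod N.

365

11^1 ≡ 11 (mod 2623)
11^2 ≡ 11^2 = 121 ≡ 121 (mod 2623)
11^4 ≡ 121^2 = 14641 ≡ 1526 (mod 2623)
11^8 ≡ 1526^2 = 2328676 ≡ 2075 (mod 2623)
11^16 ≡ 2075^2 = 4305625 ≡ 1282 (mod 2623)
11^32 ≡ 1282^2 = 1643524 ≡ 1526 (mod 2623)
11^64 ≡ 1526^2 = 2328676 ≡ 2075 (mod 2623)
11^128 ≡ 2075^2 = 4305625 ≡ 1282 (mod 2623)
11^256 ≡ 1282^2 = 1643524 ≡ 1526 (mod 2623)
11^512 ≡ 1526^2 = 2328676 ≡ 2075 (mod 2623)
11^1024 ≡ 2075^2 = 4305625 ≡ 1282 (mod 2623)
11^2048 ≡ 1282^2 = 1643524 ≡ 1526 (mod 2623)
2622 = 2048 + 512 + 32 + 16 + 8 + 4 + 2 in binary powers of 2.
So 11^2622 ≡ 1526 · 2075 · 1526 · 1282 · 2075 · 1526 · 121 ≡ 365 (mod 2623).
Since 365 ≠ 1, base 11 is a Fermat witness: 2623 is composite.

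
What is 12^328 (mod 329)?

121

12^1 ≡ 12 (mod 329)
12^2 ≡ 12^2 = 144 ≡ 144 (mod 329)
12^4 ≡ 144^2 = 20736 ≡ 9 (mod 329)
12^8 ≡ 9^2 = 81 ≡ 81 (mod 329)
12^16 ≡ 81^2 = 6561 ≡ 310 (mod 329)
12^32 ≡ 310^2 = 96100 ≡ 32 (mod 329)
12^64 ≡ 32^2 = 1024 ≡ 37 (mod 329)
12^128 ≡ 37^2 = 1369 ≡ 53 (mod 329)
12^256 ≡ 53^2 = 2809 ≡ 177 (mod 329)
328 = 256 + 64 + 8 in binary powers of 2.
So 12^328 ≡ 177 · 37 · 81 ≡ 121 (mod 329).
Since 121 ≠ 1, base 12 is a Fermat witness: 329 is composite.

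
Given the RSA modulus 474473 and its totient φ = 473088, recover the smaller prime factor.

φ(n) = (p−1)(q−1) = n − (p+q) + 1, so p + q = 474473 − 473088 + 1 = 1386.
p and q are the roots of t² − 1386t + 474473 = 0.
Discriminant: 1386² − 4·474473 = 1920996 − 1897892 = 23104; √23104 = 152.
q = (1386 − 152)/2 = 617, p = (1386 + 152)/2 = 769.
Check: 617 · 769 = 474473.

617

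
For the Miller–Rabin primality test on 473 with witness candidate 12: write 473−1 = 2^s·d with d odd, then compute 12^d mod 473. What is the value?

331

473 − 1 = 472 = 2^3 · 59, so d = 59.
12^1 ≡ 12 (mod 473)
12^2 ≡ 12^2 = 144 ≡ 144 (mod 473)
12^4 ≡ 144^2 = 20736 ≡ 397 (mod 473)
12^8 ≡ 397^2 = 157609 ≡ 100 (mod 473)
12^16 ≡ 100^2 = 10000 ≡ 67 (mod 473)
12^32 ≡ 67^2 = 4489 ≡ 232 (mod 473)
59 = 32 + 16 + 8 + 2 + 1 in binary powers of 2.
So 12^59 ≡ 232 · 67 · 100 · 144 · 12 ≡ 331 (mod 473).
Squaring chain: 331 → 298 → 353; never reaches −1, so base 12 is a Miller–Rabin witness that 473 is composite.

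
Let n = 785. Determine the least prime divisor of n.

5

785 is odd.
Digit sum 20, not divisible by 3.
Ends in 5: divisible by 5.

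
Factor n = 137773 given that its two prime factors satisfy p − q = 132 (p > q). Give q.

311

Since p = q + 132, we have 137773 = q(q + 132), so q² + 132q − 137773 = 0.
Discriminant: 132² + 4·137773 = 17424 + 551092 = 568516; √568516 = 754.
q = (−132 + 754)/2 = 311, and p = q + 132 = 443.
Check: 311 · 443 = 137773.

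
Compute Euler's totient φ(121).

Factor: 121 = 11^2.
φ(121) = 11^1·(11−1) = 110.

110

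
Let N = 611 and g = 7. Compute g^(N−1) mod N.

17

7^1 ≡ 7 (mod 611)
7^2 ≡ 7^2 = 49 ≡ 49 (mod 611)
7^4 ≡ 49^2 = 2401 ≡ 568 (mod 611)
7^8 ≡ 568^2 = 322624 ≡ 16 (mod 611)
7^16 ≡ 16^2 = 256 ≡ 256 (mod 611)
7^32 ≡ 256^2 = 65536 ≡ 159 (mod 611)
7^64 ≡ 159^2 = 25281 ≡ 230 (mod 611)
7^128 ≡ 230^2 = 52900 ≡ 354 (mod 611)
7^256 ≡ 354^2 = 125316 ≡ 61 (mod 611)
7^512 ≡ 61^2 = 3721 ≡ 55 (mod 611)
610 = 512 + 64 + 32 + 2 in binary powers of 2.
So 7^610 ≡ 55 · 230 · 159 · 49 ≡ 17 (mod 611).
Since 17 ≠ 1, base 7 is a Fermat witness: 611 is composite.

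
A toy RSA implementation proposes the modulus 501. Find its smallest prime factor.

501 is odd.
Digit sum 6, divisible by 3.

3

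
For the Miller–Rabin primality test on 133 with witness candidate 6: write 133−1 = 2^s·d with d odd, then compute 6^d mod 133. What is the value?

125

133 − 1 = 132 = 2^2 · 33, so d = 33.
6^1 ≡ 6 (mod 133)
6^2 ≡ 6^2 = 36 ≡ 36 (mod 133)
6^4 ≡ 36^2 = 1296 ≡ 99 (mod 133)
6^8 ≡ 99^2 = 9801 ≡ 92 (mod 133)
6^16 ≡ 92^2 = 8464 ≡ 85 (mod 133)
6^32 ≡ 85^2 = 7225 ≡ 43 (mod 133)
33 = 32 + 1 in binary powers of 2.
So 6^33 ≡ 43 · 6 ≡ 125 (mod 133).
Squaring chain: 125 → 64; never reaches −1, so base 6 is a Miller–Rabin witness that 133 is composite.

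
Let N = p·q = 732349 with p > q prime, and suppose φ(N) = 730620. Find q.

739

φ(n) = (p−1)(q−1) = n − (p+q) + 1, so p + q = 732349 − 730620 + 1 = 1730.
p and q are the roots of t² − 1730t + 732349 = 0.
Discriminant: 1730² − 4·732349 = 2992900 − 2929396 = 63504; √63504 = 252.
q = (1730 − 252)/2 = 739, p = (1730 + 252)/2 = 991.
Check: 739 · 991 = 732349.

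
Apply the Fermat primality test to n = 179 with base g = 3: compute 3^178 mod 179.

1

3^1 ≡ 3 (mod 179)
3^2 ≡ 3^2 = 9 ≡ 9 (mod 179)
3^4 ≡ 9^2 = 81 ≡ 81 (mod 179)
3^8 ≡ 81^2 = 6561 ≡ 117 (mod 179)
3^16 ≡ 117^2 = 13689 ≡ 85 (mod 179)
3^32 ≡ 85^2 = 7225 ≡ 65 (mod 179)
3^64 ≡ 65^2 = 4225 ≡ 108 (mod 179)
3^128 ≡ 108^2 = 11664 ≡ 29 (mod 179)
178 = 128 + 32 + 16 + 2 in binary powers of 2.
So 3^178 ≡ 29 · 65 · 85 · 9 ≡ 1 (mod 179).
Since the result is 1, base 3 gives no evidence that 179 is composite.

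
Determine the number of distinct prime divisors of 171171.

5

171171 = 3^2 · 19019
19019 = 7 · 2717
2717 = 11 · 247
247 = 13 · 19
171171 = 3^2 · 7 · 11 · 13 · 19, which has 5 distinct prime factors.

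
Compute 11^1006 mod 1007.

11^1 ≡ 11 (mod 1007)
11^2 ≡ 11^2 = 121 ≡ 121 (mod 1007)
11^4 ≡ 121^2 = 14641 ≡ 543 (mod 1007)
11^8 ≡ 543^2 = 294849 ≡ 805 (mod 1007)
11^16 ≡ 805^2 = 648025 ≡ 524 (mod 1007)
11^32 ≡ 524^2 = 274576 ≡ 672 (mod 1007)
11^64 ≡ 672^2 = 451584 ≡ 448 (mod 1007)
11^128 ≡ 448^2 = 200704 ≡ 311 (mod 1007)
11^256 ≡ 311^2 = 96721 ≡ 49 (mod 1007)
11^512 ≡ 49^2 = 2401 ≡ 387 (mod 1007)
1006 = 512 + 256 + 128 + 64 + 32 + 8 + 4 + 2 in binary powers of 2.
So 11^1006 ≡ 387 · 49 · 311 · 448 · 672 · 805 · 543 · 121 ≡ 334 (mod 1007).
Since 334 ≠ 1, base 11 is a Fermat witness: 1007 is composite.

334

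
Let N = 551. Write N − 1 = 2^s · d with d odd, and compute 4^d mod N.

245

551 − 1 = 550 = 2^1 · 275, so d = 275.
4^1 ≡ 4 (mod 551)
4^2 ≡ 4^2 = 16 ≡ 16 (mod 551)
4^4 ≡ 16^2 = 256 ≡ 256 (mod 551)
4^8 ≡ 256^2 = 65536 ≡ 518 (mod 551)
4^16 ≡ 518^2 = 268324 ≡ 538 (mod 551)
4^32 ≡ 538^2 = 289444 ≡ 169 (mod 551)
4^64 ≡ 169^2 = 28561 ≡ 460 (mod 551)
4^128 ≡ 460^2 = 211600 ≡ 16 (mod 551)
4^256 ≡ 16^2 = 256 ≡ 256 (mod 551)
275 = 256 + 16 + 2 + 1 in binary powers of 2.
So 4^275 ≡ 256 · 538 · 16 · 4 ≡ 245 (mod 551).
Squaring chain: 245; never reaches −1, so base 4 is a Miller–Rabin witness that 551 is composite.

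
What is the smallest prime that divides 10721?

71

10721 is odd.
Digit sum 11, not divisible by 3.
Ends in 1: not divisible by 5.
7: 10721 = 7·1531 + 4
11: 10721 = 11·974 + 7
13: 10721 = 13·824 + 9
17: 10721 = 17·630 + 11
19: 10721 = 19·564 + 5
23: 10721 = 23·466 + 3
29: 10721 = 29·369 + 20
31: 10721 = 31·345 + 26
37: 10721 = 37·289 + 28
41: 10721 = 41·261 + 20
43: 10721 = 43·249 + 14
47: 10721 = 47·228 + 5
53: 10721 = 53·202 + 15
59: 10721 = 59·181 + 42
61: 10721 = 61·175 + 46
67: 10721 = 67·160 + 1
71: 10721 = 71·151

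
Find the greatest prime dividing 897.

897 = 3 · 299
299 = 13 · 23
23 is prime.
So 897 = 3 · 13 · 23; the largest prime factor is 23.

23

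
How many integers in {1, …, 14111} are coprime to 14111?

Factor: 14111 = 103 · 137.
φ(14111) = (103−1) · (137−1) = 102 · 136 = 13872.

13872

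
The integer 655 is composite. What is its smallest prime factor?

655 is odd.
Digit sum 16, not divisible by 3.
Ends in 5: divisible by 5.

5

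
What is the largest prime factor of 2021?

47

2021 = 43 · 47
47 is prime.
So 2021 = 43 · 47; the largest prime factor is 47.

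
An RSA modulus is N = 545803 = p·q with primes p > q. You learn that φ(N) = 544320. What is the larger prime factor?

φ(n) = (p−1)(q−1) = n − (p+q) + 1, so p + q = 545803 − 544320 + 1 = 1484.
p and q are the roots of t² − 1484t + 545803 = 0.
Discriminant: 1484² − 4·545803 = 2202256 − 2183212 = 19044; √19044 = 138.
q = (1484 − 138)/2 = 673, p = (1484 + 138)/2 = 811.
Check: 673 · 811 = 545803.

811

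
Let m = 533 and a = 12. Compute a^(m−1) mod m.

66

12^1 ≡ 12 (mod 533)
12^2 ≡ 12^2 = 144 ≡ 144 (mod 533)
12^4 ≡ 144^2 = 20736 ≡ 482 (mod 533)
12^8 ≡ 482^2 = 232324 ≡ 469 (mod 533)
12^16 ≡ 469^2 = 219961 ≡ 365 (mod 533)
12^32 ≡ 365^2 = 133225 ≡ 508 (mod 533)
12^64 ≡ 508^2 = 258064 ≡ 92 (mod 533)
12^128 ≡ 92^2 = 8464 ≡ 469 (mod 533)
12^256 ≡ 469^2 = 219961 ≡ 365 (mod 533)
12^512 ≡ 365^2 = 133225 ≡ 508 (mod 533)
532 = 512 + 16 + 4 in binary powers of 2.
So 12^532 ≡ 508 · 365 · 482 ≡ 66 (mod 533).
Since 66 ≠ 1, base 12 is a Fermat witness: 533 is composite.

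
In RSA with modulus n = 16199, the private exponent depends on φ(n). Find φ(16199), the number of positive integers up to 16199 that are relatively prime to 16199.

15936

Factor: 16199 = 97 · 167.
φ(16199) = (97−1) · (167−1) = 96 · 166 = 15936.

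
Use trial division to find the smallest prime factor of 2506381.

31

2506381 is odd.
Digit sum 25, not divisible by 3.
Ends in 1: not divisible by 5.
7: 2506381 = 7·358054 + 3
11: 2506381 = 11·227852 + 9
13: 2506381 = 13·192798 + 7
17: 2506381 = 17·147434 + 3
19: 2506381 = 19·131914 + 15
23: 2506381 = 23·108973 + 2
29: 2506381 = 29·86426 + 27
31: 2506381 = 31·80851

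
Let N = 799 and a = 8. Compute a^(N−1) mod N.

4

8^1 ≡ 8 (mod 799)
8^2 ≡ 8^2 = 64 ≡ 64 (mod 799)
8^4 ≡ 64^2 = 4096 ≡ 101 (mod 799)
8^8 ≡ 101^2 = 10201 ≡ 613 (mod 799)
8^16 ≡ 613^2 = 375769 ≡ 239 (mod 799)
8^32 ≡ 239^2 = 57121 ≡ 392 (mod 799)
8^64 ≡ 392^2 = 153664 ≡ 256 (mod 799)
8^128 ≡ 256^2 = 65536 ≡ 18 (mod 799)
8^256 ≡ 18^2 = 324 ≡ 324 (mod 799)
8^512 ≡ 324^2 = 104976 ≡ 307 (mod 799)
798 = 512 + 256 + 16 + 8 + 4 + 2 in binary powers of 2.
So 8^798 ≡ 307 · 324 · 239 · 613 · 101 · 64 ≡ 4 (mod 799).
Since 4 ≠ 1, base 8 is a Fermat witness: 799 is composite.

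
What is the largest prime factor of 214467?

214467 = 3 · 71489
71489 = 11 · 6499
6499 = 67 · 97
97 is prime.
So 214467 = 3 · 11 · 67 · 97; the largest prime factor is 97.

97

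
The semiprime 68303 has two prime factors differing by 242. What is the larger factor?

409

Since p = q + 242, we have 68303 = q(q + 242), so q² + 242q − 68303 = 0.
Discriminant: 242² + 4·68303 = 58564 + 273212 = 331776; √331776 = 576.
q = (−242 + 576)/2 = 167, and p = q + 242 = 409.
Check: 167 · 409 = 68303.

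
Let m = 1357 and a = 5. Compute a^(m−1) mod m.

5^1 ≡ 5 (mod 1357)
5^2 ≡ 5^2 = 25 ≡ 25 (mod 1357)
5^4 ≡ 25^2 = 625 ≡ 625 (mod 1357)
5^8 ≡ 625^2 = 390625 ≡ 1166 (mod 1357)
5^16 ≡ 1166^2 = 1359556 ≡ 1199 (mod 1357)
5^32 ≡ 1199^2 = 1437601 ≡ 538 (mod 1357)
5^64 ≡ 538^2 = 289444 ≡ 403 (mod 1357)
5^128 ≡ 403^2 = 162409 ≡ 926 (mod 1357)
5^256 ≡ 926^2 = 857476 ≡ 1209 (mod 1357)
5^512 ≡ 1209^2 = 1461681 ≡ 192 (mod 1357)
5^1024 ≡ 192^2 = 36864 ≡ 225 (mod 1357)
1356 = 1024 + 256 + 64 + 8 + 4 in binary powers of 2.
So 5^1356 ≡ 225 · 1209 · 403 · 1166 · 625 ≡ 105 (mod 1357).
Since 105 ≠ 1, base 5 is a Fermat witness: 1357 is composite.

105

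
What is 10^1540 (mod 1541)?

1243

10^1 ≡ 10 (mod 1541)
10^2 ≡ 10^2 = 100 ≡ 100 (mod 1541)
10^4 ≡ 100^2 = 10000 ≡ 754 (mod 1541)
10^8 ≡ 754^2 = 568516 ≡ 1428 (mod 1541)
10^16 ≡ 1428^2 = 2039184 ≡ 441 (mod 1541)
10^32 ≡ 441^2 = 194481 ≡ 315 (mod 1541)
10^64 ≡ 315^2 = 99225 ≡ 601 (mod 1541)
10^128 ≡ 601^2 = 361201 ≡ 607 (mod 1541)
10^256 ≡ 607^2 = 368449 ≡ 150 (mod 1541)
10^512 ≡ 150^2 = 22500 ≡ 926 (mod 1541)
10^1024 ≡ 926^2 = 857476 ≡ 680 (mod 1541)
1540 = 1024 + 512 + 4 in binary powers of 2.
So 10^1540 ≡ 680 · 926 · 754 ≡ 1243 (mod 1541).
Since 1243 ≠ 1, base 10 is a Fermat witness: 1541 is composite.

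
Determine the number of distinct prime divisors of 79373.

4

79373 = 7 · 11339
11339 = 17 · 667
667 = 23 · 29
79373 = 7 · 17 · 23 · 29, which has 4 distinct prime factors.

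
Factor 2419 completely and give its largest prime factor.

59

2419 = 41 · 59
59 is prime.
So 2419 = 41 · 59; the largest prime factor is 59.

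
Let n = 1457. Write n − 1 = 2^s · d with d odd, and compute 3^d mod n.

251

1457 − 1 = 1456 = 2^4 · 91, so d = 91.
3^1 ≡ 3 (mod 1457)
3^2 ≡ 3^2 = 9 ≡ 9 (mod 1457)
3^4 ≡ 9^2 = 81 ≡ 81 (mod 1457)
3^8 ≡ 81^2 = 6561 ≡ 733 (mod 1457)
3^16 ≡ 733^2 = 537289 ≡ 1113 (mod 1457)
3^32 ≡ 1113^2 = 1238769 ≡ 319 (mod 1457)
3^64 ≡ 319^2 = 101761 ≡ 1228 (mod 1457)
91 = 64 + 16 + 8 + 2 + 1 in binary powers of 2.
So 3^91 ≡ 1228 · 1113 · 733 · 9 · 3 ≡ 251 (mod 1457).
Squaring chain: 251 → 350 → 112 → 888; never reaches −1, so base 3 is a Miller–Rabin witness that 1457 is composite.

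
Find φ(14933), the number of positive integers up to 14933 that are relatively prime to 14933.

Factor: 14933 = 109 · 137.
φ(14933) = (109−1) · (137−1) = 108 · 136 = 14688.

14688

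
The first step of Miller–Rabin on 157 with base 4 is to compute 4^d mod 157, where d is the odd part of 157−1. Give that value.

157 − 1 = 156 = 2^2 · 39, so d = 39.
4^1 ≡ 4 (mod 157)
4^2 ≡ 4^2 = 16 ≡ 16 (mod 157)
4^4 ≡ 16^2 = 256 ≡ 99 (mod 157)
4^8 ≡ 99^2 = 9801 ≡ 67 (mod 157)
4^16 ≡ 67^2 = 4489 ≡ 93 (mod 157)
4^32 ≡ 93^2 = 8649 ≡ 14 (mod 157)
39 = 32 + 4 + 2 + 1 in binary powers of 2.
So 4^39 ≡ 14 · 99 · 16 · 4 ≡ 156 (mod 157).
Since 4^d ≡ 156 (mod 157), base 4 does not prove 157 composite.

156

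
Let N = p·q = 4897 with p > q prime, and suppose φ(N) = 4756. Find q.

φ(n) = (p−1)(q−1) = n − (p+q) + 1, so p + q = 4897 − 4756 + 1 = 142.
p and q are the roots of t² − 142t + 4897 = 0.
Discriminant: 142² − 4·4897 = 20164 − 19588 = 576; √576 = 24.
q = (142 − 24)/2 = 59, p = (142 + 24)/2 = 83.
Check: 59 · 83 = 4897.

59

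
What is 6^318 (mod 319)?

103

6^1 ≡ 6 (mod 319)
6^2 ≡ 6^2 = 36 ≡ 36 (mod 319)
6^4 ≡ 36^2 = 1296 ≡ 20 (mod 319)
6^8 ≡ 20^2 = 400 ≡ 81 (mod 319)
6^16 ≡ 81^2 = 6561 ≡ 181 (mod 319)
6^32 ≡ 181^2 = 32761 ≡ 223 (mod 319)
6^64 ≡ 223^2 = 49729 ≡ 284 (mod 319)
6^128 ≡ 284^2 = 80656 ≡ 268 (mod 319)
6^256 ≡ 268^2 = 71824 ≡ 49 (mod 319)
318 = 256 + 32 + 16 + 8 + 4 + 2 in binary powers of 2.
So 6^318 ≡ 49 · 223 · 181 · 81 · 20 · 36 ≡ 103 (mod 319).
Since 103 ≠ 1, base 6 is a Fermat witness: 319 is composite.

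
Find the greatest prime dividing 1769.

1769 = 29 · 61
61 is prime.
So 1769 = 29 · 61; the largest prime factor is 61.

61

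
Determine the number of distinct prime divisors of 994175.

5

994175 = 5^2 · 39767
39767 = 7 · 5681
5681 = 13 · 437
437 = 19 · 23
994175 = 5^2 · 7 · 13 · 19 · 23, which has 5 distinct prime factors.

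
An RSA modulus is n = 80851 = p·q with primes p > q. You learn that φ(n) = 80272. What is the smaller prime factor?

233

φ(n) = (p−1)(q−1) = n − (p+q) + 1, so p + q = 80851 − 80272 + 1 = 580.
p and q are the roots of t² − 580t + 80851 = 0.
Discriminant: 580² − 4·80851 = 336400 − 323404 = 12996; √12996 = 114.
q = (580 − 114)/2 = 233, p = (580 + 114)/2 = 347.
Check: 233 · 347 = 80851.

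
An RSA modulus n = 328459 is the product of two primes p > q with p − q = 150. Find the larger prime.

653

Since p = q + 150, we have 328459 = q(q + 150), so q² + 150q − 328459 = 0.
Discriminant: 150² + 4·328459 = 22500 + 1313836 = 1336336; √1336336 = 1156.
q = (−150 + 1156)/2 = 503, and p = q + 150 = 653.
Check: 503 · 653 = 328459.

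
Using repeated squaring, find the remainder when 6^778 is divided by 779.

156

6^1 ≡ 6 (mod 779)
6^2 ≡ 6^2 = 36 ≡ 36 (mod 779)
6^4 ≡ 36^2 = 1296 ≡ 517 (mod 779)
6^8 ≡ 517^2 = 267289 ≡ 92 (mod 779)
6^16 ≡ 92^2 = 8464 ≡ 674 (mod 779)
6^32 ≡ 674^2 = 454276 ≡ 119 (mod 779)
6^64 ≡ 119^2 = 14161 ≡ 139 (mod 779)
6^128 ≡ 139^2 = 19321 ≡ 625 (mod 779)
6^256 ≡ 625^2 = 390625 ≡ 346 (mod 779)
6^512 ≡ 346^2 = 119716 ≡ 529 (mod 779)
778 = 512 + 256 + 8 + 2 in binary powers of 2.
So 6^778 ≡ 529 · 346 · 92 · 36 ≡ 156 (mod 779).
Since 156 ≠ 1, base 6 is a Fermat witness: 779 is composite.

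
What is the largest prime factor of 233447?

89

233447 = 43 · 5429
5429 = 61 · 89
89 is prime.
So 233447 = 43 · 61 · 89; the largest prime factor is 89.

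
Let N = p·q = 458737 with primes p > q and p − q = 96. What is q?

631

Since p = q + 96, we have 458737 = q(q + 96), so q² + 96q − 458737 = 0.
Discriminant: 96² + 4·458737 = 9216 + 1834948 = 1844164; √1844164 = 1358.
q = (−96 + 1358)/2 = 631, and p = q + 96 = 727.
Check: 631 · 727 = 458737.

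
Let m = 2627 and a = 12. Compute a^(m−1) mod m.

83

12^1 ≡ 12 (mod 2627)
12^2 ≡ 12^2 = 144 ≡ 144 (mod 2627)
12^4 ≡ 144^2 = 20736 ≡ 2347 (mod 2627)
12^8 ≡ 2347^2 = 5508409 ≡ 2217 (mod 2627)
12^16 ≡ 2217^2 = 4915089 ≡ 2599 (mod 2627)
12^32 ≡ 2599^2 = 6754801 ≡ 784 (mod 2627)
12^64 ≡ 784^2 = 614656 ≡ 2565 (mod 2627)
12^128 ≡ 2565^2 = 6579225 ≡ 1217 (mod 2627)
12^256 ≡ 1217^2 = 1481089 ≡ 2088 (mod 2627)
12^512 ≡ 2088^2 = 4359744 ≡ 1551 (mod 2627)
12^1024 ≡ 1551^2 = 2405601 ≡ 1896 (mod 2627)
12^2048 ≡ 1896^2 = 3594816 ≡ 1080 (mod 2627)
2626 = 2048 + 512 + 64 + 2 in binary powers of 2.
So 12^2626 ≡ 1080 · 1551 · 2565 · 144 ≡ 83 (mod 2627).
Since 83 ≠ 1, base 12 is a Fermat witness: 2627 is composite.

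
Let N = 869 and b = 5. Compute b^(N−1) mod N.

356

5^1 ≡ 5 (mod 869)
5^2 ≡ 5^2 = 25 ≡ 25 (mod 869)
5^4 ≡ 25^2 = 625 ≡ 625 (mod 869)
5^8 ≡ 625^2 = 390625 ≡ 444 (mod 869)
5^16 ≡ 444^2 = 197136 ≡ 742 (mod 869)
5^32 ≡ 742^2 = 550564 ≡ 487 (mod 869)
5^64 ≡ 487^2 = 237169 ≡ 801 (mod 869)
5^128 ≡ 801^2 = 641601 ≡ 279 (mod 869)
5^256 ≡ 279^2 = 77841 ≡ 500 (mod 869)
5^512 ≡ 500^2 = 250000 ≡ 597 (mod 869)
868 = 512 + 256 + 64 + 32 + 4 in binary powers of 2.
So 5^868 ≡ 597 · 500 · 801 · 487 · 625 ≡ 356 (mod 869).
Since 356 ≠ 1, base 5 is a Fermat witness: 869 is composite.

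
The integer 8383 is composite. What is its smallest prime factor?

8383 is odd.
Digit sum 22, not divisible by 3.
Ends in 3: not divisible by 5.
7: 8383 = 7·1197 + 4
11: 8383 = 11·762 + 1
13: 8383 = 13·644 + 11
17: 8383 = 17·493 + 2
19: 8383 = 19·441 + 4
23: 8383 = 23·364 + 11
29: 8383 = 29·289 + 2
31: 8383 = 31·270 + 13
37: 8383 = 37·226 + 21
41: 8383 = 41·204 + 19
43: 8383 = 43·194 + 41
47: 8383 = 47·178 + 17
53: 8383 = 53·158 + 9
59: 8383 = 59·142 + 5
61: 8383 = 61·137 + 26
67: 8383 = 67·125 + 8
71: 8383 = 71·118 + 5
73: 8383 = 73·114 + 61
79: 8383 = 79·106 + 9
83: 8383 = 83·101

83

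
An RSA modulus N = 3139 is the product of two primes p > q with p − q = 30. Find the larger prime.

Since p = q + 30, we have 3139 = q(q + 30), so q² + 30q − 3139 = 0.
Discriminant: 30² + 4·3139 = 900 + 12556 = 13456; √13456 = 116.
q = (−30 + 116)/2 = 43, and p = q + 30 = 73.
Check: 43 · 73 = 3139.

73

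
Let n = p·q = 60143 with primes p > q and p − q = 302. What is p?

Since p = q + 302, we have 60143 = q(q + 302), so q² + 302q − 60143 = 0.
Discriminant: 302² + 4·60143 = 91204 + 240572 = 331776; √331776 = 576.
q = (−302 + 576)/2 = 137, and p = q + 302 = 439.
Check: 137 · 439 = 60143.

439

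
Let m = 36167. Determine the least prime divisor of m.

36167 is odd.
Digit sum 23, not divisible by 3.
Ends in 7: not divisible by 5.
7: 36167 = 7·5166 + 5
11: 36167 = 11·3287 + 10
13: 36167 = 13·2782 + 1
17: 36167 = 17·2127 + 8
19: 36167 = 19·1903 + 10
23: 36167 = 23·1572 + 11
29: 36167 = 29·1247 + 4
31: 36167 = 31·1166 + 21
37: 36167 = 37·977 + 18
41: 36167 = 41·882 + 5
43: 36167 = 43·841 + 4
47: 36167 = 47·769 + 24
53: 36167 = 53·682 + 21
59: 36167 = 59·613

59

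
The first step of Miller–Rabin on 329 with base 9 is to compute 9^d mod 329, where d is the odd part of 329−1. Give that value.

329 − 1 = 328 = 2^3 · 41, so d = 41.
9^1 ≡ 9 (mod 329)
9^2 ≡ 9^2 = 81 ≡ 81 (mod 329)
9^4 ≡ 81^2 = 6561 ≡ 310 (mod 329)
9^8 ≡ 310^2 = 96100 ≡ 32 (mod 329)
9^16 ≡ 32^2 = 1024 ≡ 37 (mod 329)
9^32 ≡ 37^2 = 1369 ≡ 53 (mod 329)
41 = 32 + 8 + 1 in binary powers of 2.
So 9^41 ≡ 53 · 32 · 9 ≡ 130 (mod 329).
Squaring chain: 130 → 121 → 165; never reaches −1, so base 9 is a Miller–Rabin witness that 329 is composite.

130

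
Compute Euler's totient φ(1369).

1332

Factor: 1369 = 37^2.
φ(1369) = 37^1·(37−1) = 1332.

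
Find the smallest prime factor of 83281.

83281 is odd.
Digit sum 22, not divisible by 3.
Ends in 1: not divisible by 5.
7: 83281 = 7·11897 + 2
11: 83281 = 11·7571

11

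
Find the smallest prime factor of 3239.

3239 is odd.
Digit sum 17, not divisible by 3.
Ends in 9: not divisible by 5.
7: 3239 = 7·462 + 5
11: 3239 = 11·294 + 5
13: 3239 = 13·249 + 2
17: 3239 = 17·190 + 9
19: 3239 = 19·170 + 9
23: 3239 = 23·140 + 19
29: 3239 = 29·111 + 20
31: 3239 = 31·104 + 15
37: 3239 = 37·87 + 20
41: 3239 = 41·79

41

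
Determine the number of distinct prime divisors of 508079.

4

508079 = 11^2 · 4199
4199 = 13 · 323
323 = 17 · 19
508079 = 11^2 · 13 · 17 · 19, which has 4 distinct prime factors.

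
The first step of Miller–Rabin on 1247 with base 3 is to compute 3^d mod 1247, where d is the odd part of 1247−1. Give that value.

1247 − 1 = 1246 = 2^1 · 623, so d = 623.
3^1 ≡ 3 (mod 1247)
3^2 ≡ 3^2 = 9 ≡ 9 (mod 1247)
3^4 ≡ 9^2 = 81 ≡ 81 (mod 1247)
3^8 ≡ 81^2 = 6561 ≡ 326 (mod 1247)
3^16 ≡ 326^2 = 106276 ≡ 281 (mod 1247)
3^32 ≡ 281^2 = 78961 ≡ 400 (mod 1247)
3^64 ≡ 400^2 = 160000 ≡ 384 (mod 1247)
3^128 ≡ 384^2 = 147456 ≡ 310 (mod 1247)
3^256 ≡ 310^2 = 96100 ≡ 81 (mod 1247)
3^512 ≡ 81^2 = 6561 ≡ 326 (mod 1247)
623 = 512 + 64 + 32 + 8 + 4 + 2 + 1 in binary powers of 2.
So 3^623 ≡ 326 · 384 · 400 · 326 · 81 · 9 · 3 ≡ 824 (mod 1247).
Squaring chain: 824; never reaches −1, so base 3 is a Miller–Rabin witness that 1247 is composite.

824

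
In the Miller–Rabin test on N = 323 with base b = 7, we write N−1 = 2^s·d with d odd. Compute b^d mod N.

296

323 − 1 = 322 = 2^1 · 161, so d = 161.
7^1 ≡ 7 (mod 323)
7^2 ≡ 7^2 = 49 ≡ 49 (mod 323)
7^4 ≡ 49^2 = 2401 ≡ 140 (mod 323)
7^8 ≡ 140^2 = 19600 ≡ 220 (mod 323)
7^16 ≡ 220^2 = 48400 ≡ 273 (mod 323)
7^32 ≡ 273^2 = 74529 ≡ 239 (mod 323)
7^64 ≡ 239^2 = 57121 ≡ 273 (mod 323)
7^128 ≡ 273^2 = 74529 ≡ 239 (mod 323)
161 = 128 + 32 + 1 in binary powers of 2.
So 7^161 ≡ 239 · 239 · 7 ≡ 296 (mod 323).
Squaring chain: 296; never reaches −1, so base 7 is a Miller–Rabin witness that 323 is composite.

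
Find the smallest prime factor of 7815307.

7815307 is odd.
Digit sum 31, not divisible by 3.
Ends in 7: not divisible by 5.
7: 7815307 = 7·1116472 + 3
11: 7815307 = 11·710482 + 5
13: 7815307 = 13·601177 + 6
17: 7815307 = 17·459723 + 16
19: 7815307 = 19·411331 + 18
23: 7815307 = 23·339795 + 22
29: 7815307 = 29·269493 + 10
31: 7815307 = 31·252106 + 21
37: 7815307 = 37·211224 + 19
41: 7815307 = 41·190617 + 10
43: 7815307 = 43·181751 + 14
47: 7815307 = 47·166283 + 6
53: 7815307 = 53·147458 + 33
59: 7815307 = 59·132462 + 49
61: 7815307 = 61·128119 + 48
67: 7815307 = 67·116646 + 25
71: 7815307 = 71·110074 + 53
73: 7815307 = 73·107059

73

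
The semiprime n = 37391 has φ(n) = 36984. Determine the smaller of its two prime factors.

139

φ(n) = (p−1)(q−1) = n − (p+q) + 1, so p + q = 37391 − 36984 + 1 = 408.
p and q are the roots of t² − 408t + 37391 = 0.
Discriminant: 408² − 4·37391 = 166464 − 149564 = 16900; √16900 = 130.
q = (408 − 130)/2 = 139, p = (408 + 130)/2 = 269.
Check: 139 · 269 = 37391.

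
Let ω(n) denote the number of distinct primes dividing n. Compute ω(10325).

3

10325 = 5^2 · 413
413 = 7 · 59
10325 = 5^2 · 7 · 59, which has 3 distinct prime factors.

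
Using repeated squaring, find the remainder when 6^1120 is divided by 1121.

6^1 ≡ 6 (mod 1121)
6^2 ≡ 6^2 = 36 ≡ 36 (mod 1121)
6^4 ≡ 36^2 = 1296 ≡ 175 (mod 1121)
6^8 ≡ 175^2 = 30625 ≡ 358 (mod 1121)
6^16 ≡ 358^2 = 128164 ≡ 370 (mod 1121)
6^32 ≡ 370^2 = 136900 ≡ 138 (mod 1121)
6^64 ≡ 138^2 = 19044 ≡ 1108 (mod 1121)
6^128 ≡ 1108^2 = 1227664 ≡ 169 (mod 1121)
6^256 ≡ 169^2 = 28561 ≡ 536 (mod 1121)
6^512 ≡ 536^2 = 287296 ≡ 320 (mod 1121)
6^1024 ≡ 320^2 = 102400 ≡ 389 (mod 1121)
1120 = 1024 + 64 + 32 in binary powers of 2.
So 6^1120 ≡ 389 · 1108 · 138 ≡ 517 (mod 1121).
Since 517 ≠ 1, base 6 is a Fermat witness: 1121 is composite.

517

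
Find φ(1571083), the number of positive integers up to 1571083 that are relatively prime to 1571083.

1527240

Factor: 1571083 = 67 · 131 · 179.
φ(1571083) = (67−1) · (131−1) · (179−1) = 66 · 130 · 178 = 1527240.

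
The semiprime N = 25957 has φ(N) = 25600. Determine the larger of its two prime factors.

257

φ(n) = (p−1)(q−1) = n − (p+q) + 1, so p + q = 25957 − 25600 + 1 = 358.
p and q are the roots of t² − 358t + 25957 = 0.
Discriminant: 358² − 4·25957 = 128164 − 103828 = 24336; √24336 = 156.
q = (358 − 156)/2 = 101, p = (358 + 156)/2 = 257.
Check: 101 · 257 = 25957.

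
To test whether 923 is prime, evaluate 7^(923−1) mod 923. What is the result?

4

7^1 ≡ 7 (mod 923)
7^2 ≡ 7^2 = 49 ≡ 49 (mod 923)
7^4 ≡ 49^2 = 2401 ≡ 555 (mod 923)
7^8 ≡ 555^2 = 308025 ≡ 666 (mod 923)
7^16 ≡ 666^2 = 443556 ≡ 516 (mod 923)
7^32 ≡ 516^2 = 266256 ≡ 432 (mod 923)
7^64 ≡ 432^2 = 186624 ≡ 178 (mod 923)
7^128 ≡ 178^2 = 31684 ≡ 302 (mod 923)
7^256 ≡ 302^2 = 91204 ≡ 750 (mod 923)
7^512 ≡ 750^2 = 562500 ≡ 393 (mod 923)
922 = 512 + 256 + 128 + 16 + 8 + 2 in binary powers of 2.
So 7^922 ≡ 393 · 750 · 302 · 516 · 666 · 49 ≡ 4 (mod 923).
Since 4 ≠ 1, base 7 is a Fermat witness: 923 is composite.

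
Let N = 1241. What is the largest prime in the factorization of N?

73

1241 = 17 · 73
73 is prime.
So 1241 = 17 · 73; the largest prime factor is 73.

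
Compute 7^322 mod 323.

7^1 ≡ 7 (mod 323)
7^2 ≡ 7^2 = 49 ≡ 49 (mod 323)
7^4 ≡ 49^2 = 2401 ≡ 140 (mod 323)
7^8 ≡ 140^2 = 19600 ≡ 220 (mod 323)
7^16 ≡ 220^2 = 48400 ≡ 273 (mod 323)
7^32 ≡ 273^2 = 74529 ≡ 239 (mod 323)
7^64 ≡ 239^2 = 57121 ≡ 273 (mod 323)
7^128 ≡ 273^2 = 74529 ≡ 239 (mod 323)
7^256 ≡ 239^2 = 57121 ≡ 273 (mod 323)
322 = 256 + 64 + 2 in binary powers of 2.
So 7^322 ≡ 273 · 273 · 49 ≡ 83 (mod 323).
Since 83 ≠ 1, base 7 is a Fermat witness: 323 is composite.

83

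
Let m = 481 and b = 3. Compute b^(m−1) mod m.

3^1 ≡ 3 (mod 481)
3^2 ≡ 3^2 = 9 ≡ 9 (mod 481)
3^4 ≡ 9^2 = 81 ≡ 81 (mod 481)
3^8 ≡ 81^2 = 6561 ≡ 308 (mod 481)
3^16 ≡ 308^2 = 94864 ≡ 107 (mod 481)
3^32 ≡ 107^2 = 11449 ≡ 386 (mod 481)
3^64 ≡ 386^2 = 148996 ≡ 367 (mod 481)
3^128 ≡ 367^2 = 134689 ≡ 9 (mod 481)
3^256 ≡ 9^2 = 81 ≡ 81 (mod 481)
480 = 256 + 128 + 64 + 32 in binary powers of 2.
So 3^480 ≡ 81 · 9 · 367 · 386 ≡ 417 (mod 481).
Since 417 ≠ 1, base 3 is a Fermat witness: 481 is composite.

417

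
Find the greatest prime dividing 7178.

97

7178 = 2 · 3589
3589 = 37 · 97
97 is prime.
So 7178 = 2 · 37 · 97; the largest prime factor is 97.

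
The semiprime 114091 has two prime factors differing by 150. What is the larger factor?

Since p = q + 150, we have 114091 = q(q + 150), so q² + 150q − 114091 = 0.
Discriminant: 150² + 4·114091 = 22500 + 456364 = 478864; √478864 = 692.
q = (−150 + 692)/2 = 271, and p = q + 150 = 421.
Check: 271 · 421 = 114091.

421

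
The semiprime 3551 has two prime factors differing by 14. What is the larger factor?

67

Since p = q + 14, we have 3551 = q(q + 14), so q² + 14q − 3551 = 0.
Discriminant: 14² + 4·3551 = 196 + 14204 = 14400; √14400 = 120.
q = (−14 + 120)/2 = 53, and p = q + 14 = 67.
Check: 53 · 67 = 3551.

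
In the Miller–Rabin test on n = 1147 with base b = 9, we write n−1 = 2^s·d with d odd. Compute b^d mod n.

1147 − 1 = 1146 = 2^1 · 573, so d = 573.
9^1 ≡ 9 (mod 1147)
9^2 ≡ 9^2 = 81 ≡ 81 (mod 1147)
9^4 ≡ 81^2 = 6561 ≡ 826 (mod 1147)
9^8 ≡ 826^2 = 682276 ≡ 958 (mod 1147)
9^16 ≡ 958^2 = 917764 ≡ 164 (mod 1147)
9^32 ≡ 164^2 = 26896 ≡ 515 (mod 1147)
9^64 ≡ 515^2 = 265225 ≡ 268 (mod 1147)
9^128 ≡ 268^2 = 71824 ≡ 710 (mod 1147)
9^256 ≡ 710^2 = 504100 ≡ 567 (mod 1147)
9^512 ≡ 567^2 = 321489 ≡ 329 (mod 1147)
573 = 512 + 32 + 16 + 8 + 4 + 1 in binary powers of 2.
So 9^573 ≡ 329 · 515 · 164 · 958 · 826 · 9 ≡ 47 (mod 1147).
Squaring chain: 47; never reaches −1, so base 9 is a Miller–Rabin witness that 1147 is composite.

47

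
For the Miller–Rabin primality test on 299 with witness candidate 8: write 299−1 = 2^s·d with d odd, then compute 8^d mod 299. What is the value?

299 − 1 = 298 = 2^1 · 149, so d = 149.
8^1 ≡ 8 (mod 299)
8^2 ≡ 8^2 = 64 ≡ 64 (mod 299)
8^4 ≡ 64^2 = 4096 ≡ 209 (mod 299)
8^8 ≡ 209^2 = 43681 ≡ 27 (mod 299)
8^16 ≡ 27^2 = 729 ≡ 131 (mod 299)
8^32 ≡ 131^2 = 17161 ≡ 118 (mod 299)
8^64 ≡ 118^2 = 13924 ≡ 170 (mod 299)
8^128 ≡ 170^2 = 28900 ≡ 196 (mod 299)
149 = 128 + 16 + 4 + 1 in binary powers of 2.
So 8^149 ≡ 196 · 131 · 209 · 8 ≡ 151 (mod 299).
Squaring chain: 151; never reaches −1, so base 8 is a Miller–Rabin witness that 299 is composite.

151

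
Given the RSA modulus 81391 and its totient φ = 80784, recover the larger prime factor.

φ(n) = (p−1)(q−1) = n − (p+q) + 1, so p + q = 81391 − 80784 + 1 = 608.
p and q are the roots of t² − 608t + 81391 = 0.
Discriminant: 608² − 4·81391 = 369664 − 325564 = 44100; √44100 = 210.
q = (608 − 210)/2 = 199, p = (608 + 210)/2 = 409.
Check: 199 · 409 = 81391.

409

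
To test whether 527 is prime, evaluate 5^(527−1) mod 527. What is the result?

5^1 ≡ 5 (mod 527)
5^2 ≡ 5^2 = 25 ≡ 25 (mod 527)
5^4 ≡ 25^2 = 625 ≡ 98 (mod 527)
5^8 ≡ 98^2 = 9604 ≡ 118 (mod 527)
5^16 ≡ 118^2 = 13924 ≡ 222 (mod 527)
5^32 ≡ 222^2 = 49284 ≡ 273 (mod 527)
5^64 ≡ 273^2 = 74529 ≡ 222 (mod 527)
5^128 ≡ 222^2 = 49284 ≡ 273 (mod 527)
5^256 ≡ 273^2 = 74529 ≡ 222 (mod 527)
5^512 ≡ 222^2 = 49284 ≡ 273 (mod 527)
526 = 512 + 8 + 4 + 2 in binary powers of 2.
So 5^526 ≡ 273 · 118 · 98 · 25 ≡ 253 (mod 527).
Since 253 ≠ 1, base 5 is a Fermat witness: 527 is composite.

253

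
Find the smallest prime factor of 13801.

37

13801 is odd.
Digit sum 13, not divisible by 3.
Ends in 1: not divisible by 5.
7: 13801 = 7·1971 + 4
11: 13801 = 11·1254 + 7
13: 13801 = 13·1061 + 8
17: 13801 = 17·811 + 14
19: 13801 = 19·726 + 7
23: 13801 = 23·600 + 1
29: 13801 = 29·475 + 26
31: 13801 = 31·445 + 6
37: 13801 = 37·373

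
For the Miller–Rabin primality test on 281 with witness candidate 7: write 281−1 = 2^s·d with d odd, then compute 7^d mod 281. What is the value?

281 − 1 = 280 = 2^3 · 35, so d = 35.
7^1 ≡ 7 (mod 281)
7^2 ≡ 7^2 = 49 ≡ 49 (mod 281)
7^4 ≡ 49^2 = 2401 ≡ 153 (mod 281)
7^8 ≡ 153^2 = 23409 ≡ 86 (mod 281)
7^16 ≡ 86^2 = 7396 ≡ 90 (mod 281)
7^32 ≡ 90^2 = 8100 ≡ 232 (mod 281)
35 = 32 + 2 + 1 in binary powers of 2.
So 7^35 ≡ 232 · 49 · 7 ≡ 53 (mod 281).
Squaring chain: 53 → 280 → 1; reaches −1, so base 7 does not prove 281 composite.

53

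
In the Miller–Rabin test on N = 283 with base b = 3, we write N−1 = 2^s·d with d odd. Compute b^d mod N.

282

283 − 1 = 282 = 2^1 · 141, so d = 141.
3^1 ≡ 3 (mod 283)
3^2 ≡ 3^2 = 9 ≡ 9 (mod 283)
3^4 ≡ 9^2 = 81 ≡ 81 (mod 283)
3^8 ≡ 81^2 = 6561 ≡ 52 (mod 283)
3^16 ≡ 52^2 = 2704 ≡ 157 (mod 283)
3^32 ≡ 157^2 = 24649 ≡ 28 (mod 283)
3^64 ≡ 28^2 = 784 ≡ 218 (mod 283)
3^128 ≡ 218^2 = 47524 ≡ 263 (mod 283)
141 = 128 + 8 + 4 + 1 in binary powers of 2.
So 3^141 ≡ 263 · 52 · 81 · 3 ≡ 282 (mod 283).
Since 3^d ≡ 282 (mod 283), base 3 does not prove 283 composite.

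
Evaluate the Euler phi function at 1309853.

1270080

Factor: 1309853 = 61 · 109 · 197.
φ(1309853) = (61−1) · (109−1) · (197−1) = 60 · 108 · 196 = 1270080.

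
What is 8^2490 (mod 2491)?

1811

8^1 ≡ 8 (mod 2491)
8^2 ≡ 8^2 = 64 ≡ 64 (mod 2491)
8^4 ≡ 64^2 = 4096 ≡ 1605 (mod 2491)
8^8 ≡ 1605^2 = 2576025 ≡ 331 (mod 2491)
8^16 ≡ 331^2 = 109561 ≡ 2448 (mod 2491)
8^32 ≡ 2448^2 = 5992704 ≡ 1849 (mod 2491)
8^64 ≡ 1849^2 = 3418801 ≡ 1149 (mod 2491)
8^128 ≡ 1149^2 = 1320201 ≡ 2462 (mod 2491)
8^256 ≡ 2462^2 = 6061444 ≡ 841 (mod 2491)
8^512 ≡ 841^2 = 707281 ≡ 2328 (mod 2491)
8^1024 ≡ 2328^2 = 5419584 ≡ 1659 (mod 2491)
8^2048 ≡ 1659^2 = 2752281 ≡ 2217 (mod 2491)
2490 = 2048 + 256 + 128 + 32 + 16 + 8 + 2 in binary powers of 2.
So 8^2490 ≡ 2217 · 841 · 2462 · 1849 · 2448 · 331 · 64 ≡ 1811 (mod 2491).
Since 1811 ≠ 1, base 8 is a Fermat witness: 2491 is composite.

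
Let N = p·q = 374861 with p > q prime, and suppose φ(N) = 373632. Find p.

673

φ(n) = (p−1)(q−1) = n − (p+q) + 1, so p + q = 374861 − 373632 + 1 = 1230.
p and q are the roots of t² − 1230t + 374861 = 0.
Discriminant: 1230² − 4·374861 = 1512900 − 1499444 = 13456; √13456 = 116.
q = (1230 − 116)/2 = 557, p = (1230 + 116)/2 = 673.
Check: 557 · 673 = 374861.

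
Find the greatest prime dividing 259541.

259541 = 53 · 4897
4897 = 59 · 83
83 is prime.
So 259541 = 53 · 59 · 83; the largest prime factor is 83.

83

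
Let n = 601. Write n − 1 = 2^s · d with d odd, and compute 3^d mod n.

601 − 1 = 600 = 2^3 · 75, so d = 75.
3^1 ≡ 3 (mod 601)
3^2 ≡ 3^2 = 9 ≡ 9 (mod 601)
3^4 ≡ 9^2 = 81 ≡ 81 (mod 601)
3^8 ≡ 81^2 = 6561 ≡ 551 (mod 601)
3^16 ≡ 551^2 = 303601 ≡ 96 (mod 601)
3^32 ≡ 96^2 = 9216 ≡ 201 (mod 601)
3^64 ≡ 201^2 = 40401 ≡ 134 (mod 601)
75 = 64 + 8 + 2 + 1 in binary powers of 2.
So 3^75 ≡ 134 · 551 · 9 · 3 ≡ 1 (mod 601).
Since 3^d ≡ 1 (mod 601), base 3 does not prove 601 composite.

1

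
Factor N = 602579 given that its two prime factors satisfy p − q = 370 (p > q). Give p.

Since p = q + 370, we have 602579 = q(q + 370), so q² + 370q − 602579 = 0.
Discriminant: 370² + 4·602579 = 136900 + 2410316 = 2547216; √2547216 = 1596.
q = (−370 + 1596)/2 = 613, and p = q + 370 = 983.
Check: 613 · 983 = 602579.

983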